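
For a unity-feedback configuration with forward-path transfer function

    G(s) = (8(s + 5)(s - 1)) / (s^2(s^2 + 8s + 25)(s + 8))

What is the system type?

The denominator has 2 factors of s at the origin (free integrators), so this is a Type 2 system.

Type 2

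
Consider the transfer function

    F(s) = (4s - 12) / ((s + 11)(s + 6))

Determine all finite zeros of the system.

Set the numerator to zero: 4s - 12 = 0, i.e. 4·(s - 3) = 0.
So s = 3.

s = 3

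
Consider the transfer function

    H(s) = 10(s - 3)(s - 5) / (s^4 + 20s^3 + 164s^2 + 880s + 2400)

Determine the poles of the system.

s = -10, -2 ± 6j, -6

The poles are the roots of the denominator s^4 + 20s^3 + 164s^2 + 880s + 2400 = 0.
Trying s = -10: the polynomial evaluates to 0, so (s + 10) is a factor.
Dividing out leaves s^3 + 10s^2 + 64s + 240 = 0.
This factors further as (s^2 + 4s + 40)(s + 6) = 0.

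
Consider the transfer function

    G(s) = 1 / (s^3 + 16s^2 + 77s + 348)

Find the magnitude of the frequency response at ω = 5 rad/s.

|G(j5)| ≈ 0.003771

Substitute s = j5: numerator = 1, denominator = -52 + j260.
|G(j5)| = |1| / |-52 + j260| = 1 / 265.15 ≈ 0.003771.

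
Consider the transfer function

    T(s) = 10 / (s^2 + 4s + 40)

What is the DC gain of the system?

At s = 0 each factor (s + a) contributes a and each (s^2 + bs + c) contributes c.
T(0) = 10·1 / ((40)) = 10/40 = 1/4.

T(0) = 1/4 ≈ 0.2500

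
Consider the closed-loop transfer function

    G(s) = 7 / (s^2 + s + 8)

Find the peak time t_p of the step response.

Comparing s^2 + s + 8 to s^2 + 2ζωₙs + ωₙ²: ωₙ = √8 ≈ 2.828 rad/s and ζ = 1/(2·√8) ≈ 0.1768.
ζωₙ = 1/2 = 0.5, so ω_d = ωₙ√(1−ζ²) = √(ωₙ² − (ζωₙ)²) = √(8 − 0.5²) = √7.75 ≈ 2.784 rad/s.
t_p = π/ω_d = π/2.784 ≈ 1.128 s.

t_p ≈ 1.128 s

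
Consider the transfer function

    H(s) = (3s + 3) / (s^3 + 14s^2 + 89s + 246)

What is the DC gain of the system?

Set s = 0: H(0) = (3) / (246) = 1/82.

H(0) = 1/82 ≈ 0.01220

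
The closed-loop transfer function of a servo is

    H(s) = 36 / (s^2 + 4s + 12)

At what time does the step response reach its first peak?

Comparing s^2 + 4s + 12 to s^2 + 2ζωₙs + ωₙ²: ωₙ = √12 ≈ 3.464 rad/s and ζ = 4/(2·√12) ≈ 0.5774.
ζωₙ = 4/2 = 2, so ω_d = ωₙ√(1−ζ²) = √(ωₙ² − (ζωₙ)²) = √(12 − 2²) = √8 ≈ 2.828 rad/s.
t_p = π/ω_d = π/2.828 ≈ 1.111 s.

t_p ≈ 1.111 s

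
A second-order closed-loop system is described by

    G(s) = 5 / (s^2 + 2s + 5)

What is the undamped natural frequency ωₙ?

ωₙ ≈ 2.236 rad/s

Compare the denominator to the standard form s^2 + 2ζωₙs + ωₙ².
ωₙ² = 5, so ωₙ = √5 ≈ 2.236 rad/s.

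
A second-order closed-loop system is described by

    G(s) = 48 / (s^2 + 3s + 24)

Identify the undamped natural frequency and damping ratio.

Compare the denominator to the standard form s^2 + 2ζωₙs + ωₙ².
ωₙ² = 24, so ωₙ = √24 ≈ 4.899 rad/s.
2ζωₙ = 3, so ζ = 3/(2·√24) ≈ 0.3062.
With ζ = 0.3062 the response is underdamped.

ωₙ ≈ 4.899 rad/s, ζ ≈ 0.3062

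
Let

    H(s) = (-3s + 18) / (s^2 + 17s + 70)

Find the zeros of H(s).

Set the numerator to zero: -3s + 18 = 0, i.e. -3·(s - 6) = 0.
So s = 6.

s = 6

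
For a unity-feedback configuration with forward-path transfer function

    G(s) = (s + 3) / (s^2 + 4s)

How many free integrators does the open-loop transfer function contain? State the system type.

Type 1

Factor s from the denominator: s^2 + 4s = s·(s + 4).
There is 1 pole at the origin, so the system is Type 1.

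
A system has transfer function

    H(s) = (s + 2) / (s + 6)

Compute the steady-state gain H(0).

Set s = 0: H(0) = (2) / (6) = 1/3.

H(0) = 1/3 ≈ 0.3333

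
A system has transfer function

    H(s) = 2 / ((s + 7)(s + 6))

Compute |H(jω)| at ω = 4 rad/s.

|H(j4)| ≈ 0.03440

Substitute s = j4: numerator = 2, denominator = 26 + j52.
|H(j4)| = |2| / |26 + j52| = 2 / 58.138 ≈ 0.03440.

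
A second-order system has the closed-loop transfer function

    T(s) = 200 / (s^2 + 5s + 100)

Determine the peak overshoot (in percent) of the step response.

%OS ≈ 44.4%

Comparing s^2 + 5s + 100 to s^2 + 2ζωₙs + ωₙ²: ωₙ = 10 rad/s and ζ = 5/(2·10) = 0.25.
%OS = 100·exp(−πζ/√(1−ζ²)) = 100·exp(−π·0.25/√(1−0.25²)) ≈ 44.4%.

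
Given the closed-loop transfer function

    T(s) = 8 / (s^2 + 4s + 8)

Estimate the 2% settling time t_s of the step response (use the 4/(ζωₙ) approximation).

Comparing s^2 + 4s + 8 to s^2 + 2ζωₙs + ωₙ²: ωₙ = √8 ≈ 2.828 rad/s and ζ = 4/(2·√8) ≈ 0.7071.
ζωₙ = 4/2 = 2, so t_s ≈ 4/(ζωₙ) = 4/2 = 2 s.

t_s ≈ 2 s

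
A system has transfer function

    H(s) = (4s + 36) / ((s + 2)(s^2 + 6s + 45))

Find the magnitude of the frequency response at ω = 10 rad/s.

|H(j10)| ≈ 0.06483

Substitute s = j10: numerator = 36 + j40, denominator = -710 - j430.
|H(j10)| = |36 + j40| / |-710 - j430| = 53.814 / 830.06 ≈ 0.06483.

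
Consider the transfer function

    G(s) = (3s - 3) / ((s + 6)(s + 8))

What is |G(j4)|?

|G(j4)| ≈ 0.1918

Substitute s = j4: numerator = -3 + j12, denominator = 32 + j56.
|G(j4)| = |-3 + j12| / |32 + j56| = 12.369 / 64.498 ≈ 0.1918.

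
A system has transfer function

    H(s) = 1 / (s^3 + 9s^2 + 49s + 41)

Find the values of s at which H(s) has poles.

s = -4 + 5j, -4 - 5j, -1

The poles are the roots of the denominator s^3 + 9s^2 + 49s + 41 = 0.
Trying s = -1: the polynomial evaluates to 0, so (s + 1) is a factor.
Dividing out leaves s^2 + 8s + 41 = 0.
The quadratic formula then gives s = -4 ± 5j.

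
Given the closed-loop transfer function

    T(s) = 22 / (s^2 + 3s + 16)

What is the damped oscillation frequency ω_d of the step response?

ω_d ≈ 3.708 rad/s

Comparing s^2 + 3s + 16 to s^2 + 2ζωₙs + ωₙ²: ωₙ = 4 rad/s and ζ = 3/(2·4) = 0.375.
ζωₙ = 3/2 = 1.5, so ω_d = ωₙ√(1−ζ²) = √(ωₙ² − (ζωₙ)²) = √(16 − 1.5²) = √13.75 ≈ 3.708 rad/s.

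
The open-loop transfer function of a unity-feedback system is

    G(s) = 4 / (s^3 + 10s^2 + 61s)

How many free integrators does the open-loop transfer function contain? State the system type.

The denominator has 1 factor of s at the origin (free integrator), so this is a Type 1 system.

Type 1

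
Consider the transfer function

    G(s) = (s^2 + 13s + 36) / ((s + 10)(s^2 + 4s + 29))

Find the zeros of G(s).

Set the numerator to zero: s^2 + 13s + 36 = 0.
Factoring: (s + 4)(s + 9) = 0.

s = -4, -9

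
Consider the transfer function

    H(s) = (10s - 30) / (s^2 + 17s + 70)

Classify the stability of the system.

The denominator s^2 + 17s + 70 factors as (s + 10)(s + 7), giving poles at s = -10, -7.
Since all poles lie strictly in the left half-plane, the system is stable.

stable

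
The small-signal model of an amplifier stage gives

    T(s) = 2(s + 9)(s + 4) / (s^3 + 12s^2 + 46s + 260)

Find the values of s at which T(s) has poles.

s = -1 ± 5j, -10

The poles are the roots of the denominator s^3 + 12s^2 + 46s + 260 = 0.
Trying s = -10: the polynomial evaluates to 0, so (s + 10) is a factor.
Dividing out leaves s^2 + 2s + 26 = 0.
The quadratic formula then gives s = -1 ± 5j.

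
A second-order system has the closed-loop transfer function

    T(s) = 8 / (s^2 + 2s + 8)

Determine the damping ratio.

ζ ≈ 0.3536

Compare the denominator to the standard form s^2 + 2ζωₙs + ωₙ².
ωₙ² = 8, so ωₙ = √8 ≈ 2.828 rad/s.
2ζωₙ = 2, so ζ = 2/(2·√8) ≈ 0.3536.
With ζ = 0.3536 the response is underdamped.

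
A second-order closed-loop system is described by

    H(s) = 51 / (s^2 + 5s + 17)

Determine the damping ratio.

Compare the denominator to the standard form s^2 + 2ζωₙs + ωₙ².
ωₙ² = 17, so ωₙ = √17 ≈ 4.123 rad/s.
2ζωₙ = 5, so ζ = 5/(2·√17) ≈ 0.6063.

ζ ≈ 0.6063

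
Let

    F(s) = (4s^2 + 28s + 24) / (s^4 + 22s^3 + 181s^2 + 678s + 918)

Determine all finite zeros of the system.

s = -1, -6

Set the numerator to zero: 4s^2 + 28s + 24 = 0, i.e. 4·(s^2 + 7s + 6) = 0.
Factoring: (s + 1)(s + 6) = 0.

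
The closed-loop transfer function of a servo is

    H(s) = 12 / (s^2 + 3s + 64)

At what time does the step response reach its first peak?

t_p ≈ 0.3998 s

Comparing s^2 + 3s + 64 to s^2 + 2ζωₙs + ωₙ²: ωₙ = 8 rad/s and ζ = 3/(2·8) = 0.1875.
ζωₙ = 3/2 = 1.5, so ω_d = ωₙ√(1−ζ²) = √(ωₙ² − (ζωₙ)²) = √(64 − 1.5²) = √61.75 ≈ 7.858 rad/s.
t_p = π/ω_d = π/7.858 ≈ 0.3998 s.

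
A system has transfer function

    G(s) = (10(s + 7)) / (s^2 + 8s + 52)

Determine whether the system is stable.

stable

The poles can be read from the denominator factors: s = -4 ± 6j.
Since all poles lie strictly in the left half-plane, the system is stable.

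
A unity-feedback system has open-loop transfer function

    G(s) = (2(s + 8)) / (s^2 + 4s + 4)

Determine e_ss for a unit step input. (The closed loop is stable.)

e_ss = 0.2000

G(s) has no poles at the origin.
This is a Type 0 system. Kp = lim_{s→0} G(s) = 16/4 = 4.
e_ss = 1/(1 + Kp) = 1/(1 + 4) = 1/5 ≈ 0.2000.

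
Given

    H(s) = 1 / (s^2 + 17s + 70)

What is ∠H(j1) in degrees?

At s = j1: numerator = 1, denominator = 69 + j17.
∠H = ∠num − ∠den = 0° − (13.841°) = -13.84°.

∠H(j1) ≈ -13.84°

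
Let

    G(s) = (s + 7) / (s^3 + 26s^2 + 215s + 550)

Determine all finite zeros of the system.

s = -7

Set the numerator to zero: s + 7 = 0.
So s = -7.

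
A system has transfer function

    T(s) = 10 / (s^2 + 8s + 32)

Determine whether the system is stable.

The denominator s^2 + 8s + 32 factors as (s^2 + 8s + 32), giving poles at s = -4 ± 4j.
Since all poles lie strictly in the left half-plane, the system is stable.

stable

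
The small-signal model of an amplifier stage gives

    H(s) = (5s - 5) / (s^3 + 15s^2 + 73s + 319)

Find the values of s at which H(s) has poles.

s = -2 + 5j, -2 - 5j, -11

The poles are the roots of the denominator s^3 + 15s^2 + 73s + 319 = 0.
Trying s = -11: the polynomial evaluates to 0, so (s + 11) is a factor.
Dividing out leaves s^2 + 4s + 29 = 0.
The quadratic formula then gives s = -2 ± 5j.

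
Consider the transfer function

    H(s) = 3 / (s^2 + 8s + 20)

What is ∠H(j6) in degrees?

At s = j6: numerator = 3, denominator = -16 + j48.
∠H = ∠num − ∠den = 0° − (108.43°) = -108.4°.

∠H(j6) ≈ -108.4°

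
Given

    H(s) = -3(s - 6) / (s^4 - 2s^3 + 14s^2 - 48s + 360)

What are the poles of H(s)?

The poles are the roots of the denominator s^4 - 2s^3 + 14s^2 - 48s + 360 = 0.
No real roots exist; factor into two real quadratics: (s^2 - 6s + 18)(s^2 + 4s + 20) = 0.
Each quadratic gives a conjugate pair via the quadratic formula.

s = 3 ± 3j, -2 ± 4j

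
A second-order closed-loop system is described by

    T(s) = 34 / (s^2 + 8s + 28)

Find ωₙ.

Compare the denominator to the standard form s^2 + 2ζωₙs + ωₙ².
ωₙ² = 28, so ωₙ = √28 ≈ 5.292 rad/s.

ωₙ ≈ 5.292 rad/s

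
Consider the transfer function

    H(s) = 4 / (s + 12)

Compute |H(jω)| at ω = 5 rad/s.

Substitute s = j5: numerator = 4, denominator = 12 + j5.
|H(j5)| = |4| / |12 + j5| = 4 / 13 ≈ 0.3077.

|H(j5)| ≈ 0.3077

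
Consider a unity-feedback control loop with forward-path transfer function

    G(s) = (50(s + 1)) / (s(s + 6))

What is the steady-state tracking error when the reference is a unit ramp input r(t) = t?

e_ss = 0.1200

G(s) has one pole at the origin.
This is a Type 1 system. Kv = lim_{s→0} s·G(s) = 50/6 = 25/3.
e_ss = 1/Kv = 1/(25/3) = 3/25 ≈ 0.1200.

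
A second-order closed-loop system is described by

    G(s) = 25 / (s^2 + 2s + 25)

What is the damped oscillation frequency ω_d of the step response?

ω_d ≈ 4.899 rad/s

Comparing s^2 + 2s + 25 to s^2 + 2ζωₙs + ωₙ²: ωₙ = 5 rad/s and ζ = 2/(2·5) = 0.2.
ζωₙ = 2/2 = 1, so ω_d = ωₙ√(1−ζ²) = √(ωₙ² − (ζωₙ)²) = √(25 − 1²) = √24 ≈ 4.899 rad/s.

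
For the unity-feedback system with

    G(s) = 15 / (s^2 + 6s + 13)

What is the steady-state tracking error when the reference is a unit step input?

e_ss = 0.4643

G(s) has no poles at the origin.
This is a Type 0 system. Kp = lim_{s→0} G(s) = 15/13.
e_ss = 1/(1 + Kp) = 1/(1 + 15/13) = 13/28 ≈ 0.4643.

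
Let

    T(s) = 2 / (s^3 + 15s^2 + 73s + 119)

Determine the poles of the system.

s = -4 ± j, -7

The poles are the roots of the denominator s^3 + 15s^2 + 73s + 119 = 0.
Trying s = -7: the polynomial evaluates to 0, so (s + 7) is a factor.
Dividing out leaves s^2 + 8s + 17 = 0.
The quadratic formula then gives s = -4 ± 1j.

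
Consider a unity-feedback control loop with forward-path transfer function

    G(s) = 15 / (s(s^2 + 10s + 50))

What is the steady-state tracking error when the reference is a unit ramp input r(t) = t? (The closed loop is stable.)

G(s) has one pole at the origin.
This is a Type 1 system. Kv = lim_{s→0} s·G(s) = 15/50 = 3/10.
e_ss = 1/Kv = 1/(3/10) = 10/3 ≈ 3.333.

e_ss = 3.333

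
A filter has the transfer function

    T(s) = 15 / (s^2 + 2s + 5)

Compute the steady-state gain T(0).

At s = 0 each factor (s + a) contributes a and each (s^2 + bs + c) contributes c.
T(0) = 15·1 / ((5)) = 15/5 = 3.

T(0) = 3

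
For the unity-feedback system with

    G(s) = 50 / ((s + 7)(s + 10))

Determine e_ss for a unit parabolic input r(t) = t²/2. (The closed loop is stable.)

G(s) has no poles at the origin.
This is a Type 0 system; Ka = lim_{s→0} s^2·G(s) = 0, so the steady-state error for a parabola input is infinite.

e_ss = ∞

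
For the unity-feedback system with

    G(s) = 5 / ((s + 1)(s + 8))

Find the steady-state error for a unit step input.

G(s) has no poles at the origin.
This is a Type 0 system. Kp = lim_{s→0} G(s) = 5/8.
e_ss = 1/(1 + Kp) = 1/(1 + 5/8) = 8/13 ≈ 0.6154.

e_ss = 0.6154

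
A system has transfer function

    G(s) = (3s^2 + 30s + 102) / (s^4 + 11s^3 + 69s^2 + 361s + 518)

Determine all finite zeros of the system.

s = -5 ± 3j

Set the numerator to zero: 3s^2 + 30s + 102 = 0, i.e. 3·(s^2 + 10s + 34) = 0.
Factoring: (s^2 + 10s + 34) = 0.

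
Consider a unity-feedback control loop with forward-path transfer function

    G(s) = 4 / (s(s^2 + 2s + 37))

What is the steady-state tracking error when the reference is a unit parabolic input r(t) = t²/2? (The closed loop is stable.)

e_ss = ∞

G(s) has one pole at the origin.
This is a Type 1 system; Ka = lim_{s→0} s^2·G(s) = 0, so the steady-state error for a parabola input is infinite.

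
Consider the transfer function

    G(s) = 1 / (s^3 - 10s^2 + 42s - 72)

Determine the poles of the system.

s = 3 ± 3j, 4

The poles are the roots of the denominator s^3 - 10s^2 + 42s - 72 = 0.
Trying s = 4: the polynomial evaluates to 0, so (s - 4) is a factor.
Dividing out leaves s^2 - 6s + 18 = 0.
The quadratic formula then gives s = 3 ± 3j.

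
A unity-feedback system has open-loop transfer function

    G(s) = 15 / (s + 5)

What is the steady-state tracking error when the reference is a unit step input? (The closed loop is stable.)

G(s) has no poles at the origin.
This is a Type 0 system. Kp = lim_{s→0} G(s) = 15/5 = 3.
e_ss = 1/(1 + Kp) = 1/(1 + 3) = 1/4 ≈ 0.2500.

e_ss = 0.2500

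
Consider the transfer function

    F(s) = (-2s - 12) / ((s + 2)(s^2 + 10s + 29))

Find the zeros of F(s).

Set the numerator to zero: -2s - 12 = 0, i.e. -2·(s + 6) = 0.
So s = -6.

s = -6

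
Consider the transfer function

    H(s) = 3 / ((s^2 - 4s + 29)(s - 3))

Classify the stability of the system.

unstable

The poles can be read from the denominator factors: s = 2 + 5j, 2 - 5j, 3.
Since the pole(s) at s = 2 ± 5j, 3 lie in the right half-plane, the system is unstable.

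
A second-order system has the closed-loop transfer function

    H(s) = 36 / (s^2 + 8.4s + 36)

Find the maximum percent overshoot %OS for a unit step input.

%OS ≈ 4.60%

Comparing s^2 + 8.4s + 36 to s^2 + 2ζωₙs + ωₙ²: ωₙ = 6 rad/s and ζ = 8.4/(2·6) = 0.7.
%OS = 100·exp(−πζ/√(1−ζ²)) = 100·exp(−π·0.7/√(1−0.7²)) ≈ 4.60%.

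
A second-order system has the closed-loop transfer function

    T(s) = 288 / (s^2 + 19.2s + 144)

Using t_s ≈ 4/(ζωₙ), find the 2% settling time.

Comparing s^2 + 19.2s + 144 to s^2 + 2ζωₙs + ωₙ²: ωₙ = 12 rad/s and ζ = 19.2/(2·12) = 0.8.
ζωₙ = 19.2/2 = 9.6, so t_s ≈ 4/(ζωₙ) = 4/9.6 ≈ 0.4167 s.

t_s ≈ 0.4167 s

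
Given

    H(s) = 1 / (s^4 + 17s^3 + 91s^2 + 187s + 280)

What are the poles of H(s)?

The poles are the roots of the denominator s^4 + 17s^3 + 91s^2 + 187s + 280 = 0.
Trying s = -8: the polynomial evaluates to 0, so (s + 8) is a factor.
Dividing out leaves s^3 + 9s^2 + 19s + 35 = 0.
This factors further as (s^2 + 2s + 5)(s + 7) = 0.

s = -1 ± 2j, -8, -7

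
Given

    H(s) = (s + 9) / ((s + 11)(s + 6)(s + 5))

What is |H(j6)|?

|H(j6)| ≈ 0.01303

Substitute s = j6: numerator = 9 + j6, denominator = -462 + j690.
|H(j6)| = |9 + j6| / |-462 + j690| = 10.817 / 830.39 ≈ 0.01303.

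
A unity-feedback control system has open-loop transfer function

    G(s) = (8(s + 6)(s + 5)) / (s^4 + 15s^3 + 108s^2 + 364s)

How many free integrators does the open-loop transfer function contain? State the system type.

Type 1

The denominator has 1 factor of s at the origin (free integrator), so this is a Type 1 system.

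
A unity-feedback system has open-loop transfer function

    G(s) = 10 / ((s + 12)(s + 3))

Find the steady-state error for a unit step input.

e_ss = 0.7826

G(s) has no poles at the origin.
This is a Type 0 system. Kp = lim_{s→0} G(s) = 10/36 = 5/18.
e_ss = 1/(1 + Kp) = 1/(1 + 5/18) = 18/23 ≈ 0.7826.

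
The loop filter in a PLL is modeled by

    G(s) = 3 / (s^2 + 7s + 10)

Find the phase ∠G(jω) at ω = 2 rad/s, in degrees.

∠G(j2) ≈ -66.80°

At s = j2: numerator = 3, denominator = 6 + j14.
∠G = ∠num − ∠den = 0° − (66.801°) = -66.80°.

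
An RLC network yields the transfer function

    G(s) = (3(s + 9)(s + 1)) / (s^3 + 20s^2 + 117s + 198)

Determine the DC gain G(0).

G(0) = 3/22 ≈ 0.1364

Set s = 0: G(0) = (27) / (198) = 3/22.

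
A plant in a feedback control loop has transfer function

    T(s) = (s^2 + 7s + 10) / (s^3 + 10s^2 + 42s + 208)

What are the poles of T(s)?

The poles are the roots of the denominator s^3 + 10s^2 + 42s + 208 = 0.
Trying s = -8: the polynomial evaluates to 0, so (s + 8) is a factor.
Dividing out leaves s^2 + 2s + 26 = 0.
The quadratic formula then gives s = -1 ± 5j.

s = -1 ± 5j, -8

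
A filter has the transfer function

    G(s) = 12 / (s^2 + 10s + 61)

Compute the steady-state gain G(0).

Set s = 0: G(0) = (12) / (61) = 12/61.

G(0) = 12/61 ≈ 0.1967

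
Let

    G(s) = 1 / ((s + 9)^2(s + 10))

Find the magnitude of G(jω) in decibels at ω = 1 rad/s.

Substitute s = j1: numerator = 1, denominator = 782 + j260.
|G(j1)| = |1| / |782 + j260| = 1 / 824.09 ≈ 0.001213.
In decibels: 20·log₁₀(0.001213) ≈ -58.3 dB.

|G(j1)|_dB ≈ -58.3 dB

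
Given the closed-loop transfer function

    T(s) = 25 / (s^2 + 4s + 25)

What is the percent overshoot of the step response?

%OS ≈ 25.4%

Comparing s^2 + 4s + 25 to s^2 + 2ζωₙs + ωₙ²: ωₙ = 5 rad/s and ζ = 4/(2·5) = 0.4.
%OS = 100·exp(−πζ/√(1−ζ²)) = 100·exp(−π·0.4/√(1−0.4²)) ≈ 25.4%.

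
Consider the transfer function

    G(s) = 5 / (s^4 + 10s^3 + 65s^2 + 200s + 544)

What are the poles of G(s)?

s = -4 ± 4j, -1 ± 4j

The poles are the roots of the denominator s^4 + 10s^3 + 65s^2 + 200s + 544 = 0.
No real roots exist; factor into two real quadratics: (s^2 + 8s + 32)(s^2 + 2s + 17) = 0.
Each quadratic gives a conjugate pair via the quadratic formula.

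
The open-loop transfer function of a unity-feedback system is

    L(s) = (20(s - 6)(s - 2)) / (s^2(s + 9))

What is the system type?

Type 2

The denominator has 2 factors of s at the origin (free integrators), so this is a Type 2 system.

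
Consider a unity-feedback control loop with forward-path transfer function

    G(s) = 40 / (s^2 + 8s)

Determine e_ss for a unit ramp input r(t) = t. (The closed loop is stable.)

G(s) has one pole at the origin.
This is a Type 1 system. Kv = lim_{s→0} s·G(s) = 40/8 = 5.
e_ss = 1/Kv = 1/(5) = 1/5 ≈ 0.2000.

e_ss = 0.2000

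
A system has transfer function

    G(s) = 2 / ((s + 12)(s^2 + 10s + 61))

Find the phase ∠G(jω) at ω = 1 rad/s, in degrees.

At s = j1: numerator = 2, denominator = 710 + j180.
∠G = ∠num − ∠den = 0° − (14.226°) = -14.23°.

∠G(j1) ≈ -14.23°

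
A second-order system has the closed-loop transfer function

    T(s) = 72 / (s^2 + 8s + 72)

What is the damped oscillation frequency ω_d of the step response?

ω_d ≈ 7.483 rad/s

Comparing s^2 + 8s + 72 to s^2 + 2ζωₙs + ωₙ²: ωₙ = √72 ≈ 8.485 rad/s and ζ = 8/(2·√72) ≈ 0.4714.
ζωₙ = 8/2 = 4, so ω_d = ωₙ√(1−ζ²) = √(ωₙ² − (ζωₙ)²) = √(72 − 4²) = √56 ≈ 7.483 rad/s.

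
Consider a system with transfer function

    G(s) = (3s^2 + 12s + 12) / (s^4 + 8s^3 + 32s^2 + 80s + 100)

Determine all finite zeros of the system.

s = -2, -2

Set the numerator to zero: 3s^2 + 12s + 12 = 0, i.e. 3·(s^2 + 4s + 4) = 0.
Factoring: (s + 2)^2 = 0.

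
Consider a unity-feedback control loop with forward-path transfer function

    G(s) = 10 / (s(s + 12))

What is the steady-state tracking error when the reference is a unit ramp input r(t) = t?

G(s) has one pole at the origin.
This is a Type 1 system. Kv = lim_{s→0} s·G(s) = 10/12 = 5/6.
e_ss = 1/Kv = 1/(5/6) = 6/5 ≈ 1.200.

e_ss = 1.200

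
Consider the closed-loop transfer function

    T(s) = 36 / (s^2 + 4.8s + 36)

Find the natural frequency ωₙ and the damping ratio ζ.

Compare the denominator to the standard form s^2 + 2ζωₙs + ωₙ².
ωₙ² = 36, so ωₙ = 6 rad/s.
2ζωₙ = 4.8, so ζ = 4.8/(2·6) = 0.4.
With ζ = 0.4 the response is underdamped.

ωₙ = 6 rad/s, ζ = 0.4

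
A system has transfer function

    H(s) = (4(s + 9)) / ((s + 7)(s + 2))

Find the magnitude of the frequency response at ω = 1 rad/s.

|H(j1)| ≈ 2.291

Substitute s = j1: numerator = 36 + j4, denominator = 13 + j9.
|H(j1)| = |36 + j4| / |13 + j9| = 36.222 / 15.811 ≈ 2.291.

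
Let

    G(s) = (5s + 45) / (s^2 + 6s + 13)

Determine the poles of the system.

The poles are the roots of the denominator s^2 + 6s + 13 = 0.
Using the quadratic formula: s = (-6 ± √(-16))/2 = -3 ± 2j.

s = -3 ± 2j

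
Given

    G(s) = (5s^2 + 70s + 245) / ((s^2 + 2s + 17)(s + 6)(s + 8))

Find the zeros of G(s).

s = -7, -7

Set the numerator to zero: 5s^2 + 70s + 245 = 0, i.e. 5·(s^2 + 14s + 49) = 0.
Factoring: (s + 7)^2 = 0.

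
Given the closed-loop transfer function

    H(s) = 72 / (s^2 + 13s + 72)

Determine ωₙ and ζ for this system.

ωₙ ≈ 8.485 rad/s, ζ ≈ 0.7660

Compare the denominator to the standard form s^2 + 2ζωₙs + ωₙ².
ωₙ² = 72, so ωₙ = √72 ≈ 8.485 rad/s.
2ζωₙ = 13, so ζ = 13/(2·√72) ≈ 0.7660.
With ζ = 0.7660 the response is underdamped.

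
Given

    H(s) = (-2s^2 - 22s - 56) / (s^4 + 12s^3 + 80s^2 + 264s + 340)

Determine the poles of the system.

s = -3 + 5j, -3 - 5j, -3 + j, -3 - j

The poles are the roots of the denominator s^4 + 12s^3 + 80s^2 + 264s + 340 = 0.
No real roots exist; factor into two real quadratics: (s^2 + 6s + 34)(s^2 + 6s + 10) = 0.
Each quadratic gives a conjugate pair via the quadratic formula.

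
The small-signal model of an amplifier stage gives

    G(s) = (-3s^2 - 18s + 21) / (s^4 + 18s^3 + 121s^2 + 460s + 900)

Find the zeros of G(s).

Set the numerator to zero: -3s^2 - 18s + 21 = 0, i.e. -3·(s^2 + 6s - 7) = 0.
Factoring: (s + 7)(s - 1) = 0.

s = -7, 1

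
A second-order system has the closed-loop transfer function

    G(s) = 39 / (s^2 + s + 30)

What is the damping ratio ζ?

ζ ≈ 0.09129

Compare the denominator to the standard form s^2 + 2ζωₙs + ωₙ².
ωₙ² = 30, so ωₙ = √30 ≈ 5.477 rad/s.
2ζωₙ = 1, so ζ = 1/(2·√30) ≈ 0.09129.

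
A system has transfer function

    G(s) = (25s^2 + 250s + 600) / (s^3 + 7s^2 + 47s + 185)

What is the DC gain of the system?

G(0) = 120/37 ≈ 3.243

Set s = 0: G(0) = (600) / (185) = 120/37.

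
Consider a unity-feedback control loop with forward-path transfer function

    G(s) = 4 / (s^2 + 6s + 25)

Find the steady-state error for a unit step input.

e_ss = 0.8621

G(s) has no poles at the origin.
This is a Type 0 system. Kp = lim_{s→0} G(s) = 4/25.
e_ss = 1/(1 + Kp) = 1/(1 + 4/25) = 25/29 ≈ 0.8621.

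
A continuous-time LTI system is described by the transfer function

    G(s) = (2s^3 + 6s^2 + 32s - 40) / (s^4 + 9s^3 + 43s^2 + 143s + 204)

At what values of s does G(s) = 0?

s = -2 ± 4j, 1

Set the numerator to zero: 2s^3 + 6s^2 + 32s - 40 = 0, i.e. 2·(s^3 + 3s^2 + 16s - 20) = 0.
Factoring: (s^2 + 4s + 20)(s - 1) = 0.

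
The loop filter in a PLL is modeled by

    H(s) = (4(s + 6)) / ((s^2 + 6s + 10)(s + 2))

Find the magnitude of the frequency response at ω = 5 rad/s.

|H(j5)| ≈ 0.1730

Substitute s = j5: numerator = 24 + j20, denominator = -180 - j15.
|H(j5)| = |24 + j20| / |-180 - j15| = 31.241 / 180.62 ≈ 0.1730.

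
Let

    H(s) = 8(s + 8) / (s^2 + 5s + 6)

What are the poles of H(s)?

s = -2, -3

The poles are the roots of the denominator s^2 + 5s + 6 = 0.
Factoring: (s + 2)(s + 3) = 0, so s = -2 and s = -3.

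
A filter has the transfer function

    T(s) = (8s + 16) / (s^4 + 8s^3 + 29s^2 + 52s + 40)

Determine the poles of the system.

The poles are the roots of the denominator s^4 + 8s^3 + 29s^2 + 52s + 40 = 0.
No real roots exist; factor into two real quadratics: (s^2 + 4s + 8)(s^2 + 4s + 5) = 0.
Each quadratic gives a conjugate pair via the quadratic formula.

s = -2 + 2j, -2 - 2j, -2 + j, -2 - j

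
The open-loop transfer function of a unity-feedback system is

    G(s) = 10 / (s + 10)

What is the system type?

The denominator has no factor of s at the origin — no free integrator — so this is a Type 0 system.

Type 0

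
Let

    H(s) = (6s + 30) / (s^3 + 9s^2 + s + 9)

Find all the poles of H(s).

s = ±j, -9

The poles are the roots of the denominator s^3 + 9s^2 + s + 9 = 0.
Trying s = -9: the polynomial evaluates to 0, so (s + 9) is a factor.
Dividing out leaves s^2 + 1 = 0.
The quadratic formula then gives s = 0 ± 1j.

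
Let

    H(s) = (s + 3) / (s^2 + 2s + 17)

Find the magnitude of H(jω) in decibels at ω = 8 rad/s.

Substitute s = j8: numerator = 3 + j8, denominator = -47 + j16.
|H(j8)| = |3 + j8| / |-47 + j16| = 8.5440 / 49.649 ≈ 0.1721.
In decibels: 20·log₁₀(0.1721) ≈ -15.3 dB.

|H(j8)|_dB ≈ -15.3 dB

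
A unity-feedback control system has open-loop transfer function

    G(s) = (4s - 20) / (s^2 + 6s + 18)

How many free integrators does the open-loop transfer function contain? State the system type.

The denominator has no factor of s at the origin — no free integrator — so this is a Type 0 system.

Type 0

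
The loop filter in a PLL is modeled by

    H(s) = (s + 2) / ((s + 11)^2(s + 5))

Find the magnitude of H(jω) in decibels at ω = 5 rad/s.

Substitute s = j5: numerator = 2 + j5, denominator = -70 + j1030.
|H(j5)| = |2 + j5| / |-70 + j1030| = 5.3852 / 1032.4 ≈ 0.005216.
In decibels: 20·log₁₀(0.005216) ≈ -45.7 dB.

|H(j5)|_dB ≈ -45.7 dB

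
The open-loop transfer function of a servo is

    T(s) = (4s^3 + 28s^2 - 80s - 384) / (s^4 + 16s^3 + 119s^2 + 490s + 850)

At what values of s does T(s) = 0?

s = 4, -3, -8

Set the numerator to zero: 4s^3 + 28s^2 - 80s - 384 = 0, i.e. 4·(s^3 + 7s^2 - 20s - 96) = 0.
Factoring: (s - 4)(s + 3)(s + 8) = 0.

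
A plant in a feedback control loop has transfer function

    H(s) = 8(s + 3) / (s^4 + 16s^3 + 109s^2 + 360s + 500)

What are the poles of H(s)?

The poles are the roots of the denominator s^4 + 16s^3 + 109s^2 + 360s + 500 = 0.
No real roots exist; factor into two real quadratics: (s^2 + 8s + 25)(s^2 + 8s + 20) = 0.
Each quadratic gives a conjugate pair via the quadratic formula.

s = -4 ± 3j, -4 ± 2j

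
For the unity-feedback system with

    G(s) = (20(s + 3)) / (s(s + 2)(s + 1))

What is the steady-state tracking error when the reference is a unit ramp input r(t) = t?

G(s) has one pole at the origin.
This is a Type 1 system. Kv = lim_{s→0} s·G(s) = 60/2 = 30.
e_ss = 1/Kv = 1/(30) = 1/30 ≈ 0.03333.

e_ss = 0.03333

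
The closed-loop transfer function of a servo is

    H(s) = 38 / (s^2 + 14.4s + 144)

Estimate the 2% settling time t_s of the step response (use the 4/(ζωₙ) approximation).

Comparing s^2 + 14.4s + 144 to s^2 + 2ζωₙs + ωₙ²: ωₙ = 12 rad/s and ζ = 14.4/(2·12) = 0.6.
ζωₙ = 14.4/2 = 7.2, so t_s ≈ 4/(ζωₙ) = 4/7.2 ≈ 0.5556 s.

t_s ≈ 0.5556 s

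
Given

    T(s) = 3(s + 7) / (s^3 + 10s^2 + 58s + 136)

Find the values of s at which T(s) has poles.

The poles are the roots of the denominator s^3 + 10s^2 + 58s + 136 = 0.
Trying s = -4: the polynomial evaluates to 0, so (s + 4) is a factor.
Dividing out leaves s^2 + 6s + 34 = 0.
The quadratic formula then gives s = -3 ± 5j.

s = -3 + 5j, -3 - 5j, -4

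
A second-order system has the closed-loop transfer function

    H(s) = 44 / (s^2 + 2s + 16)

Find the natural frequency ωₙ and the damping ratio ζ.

ωₙ = 4 rad/s, ζ = 0.25

Compare the denominator to the standard form s^2 + 2ζωₙs + ωₙ².
ωₙ² = 16, so ωₙ = 4 rad/s.
2ζωₙ = 2, so ζ = 2/(2·4) = 0.25.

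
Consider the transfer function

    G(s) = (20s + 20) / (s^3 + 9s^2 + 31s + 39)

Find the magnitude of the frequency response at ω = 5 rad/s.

Substitute s = j5: numerator = 20 + j100, denominator = -186 + j30.
|G(j5)| = |20 + j100| / |-186 + j30| = 101.98 / 188.40 ≈ 0.5413.

|G(j5)| ≈ 0.5413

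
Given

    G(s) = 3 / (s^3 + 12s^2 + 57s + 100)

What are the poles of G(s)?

s = -4 + 3j, -4 - 3j, -4

The poles are the roots of the denominator s^3 + 12s^2 + 57s + 100 = 0.
Trying s = -4: the polynomial evaluates to 0, so (s + 4) is a factor.
Dividing out leaves s^2 + 8s + 25 = 0.
The quadratic formula then gives s = -4 ± 3j.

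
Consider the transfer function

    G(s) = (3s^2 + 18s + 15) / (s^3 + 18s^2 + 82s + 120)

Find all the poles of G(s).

s = -3 ± j, -12

The poles are the roots of the denominator s^3 + 18s^2 + 82s + 120 = 0.
Trying s = -12: the polynomial evaluates to 0, so (s + 12) is a factor.
Dividing out leaves s^2 + 6s + 10 = 0.
The quadratic formula then gives s = -3 ± 1j.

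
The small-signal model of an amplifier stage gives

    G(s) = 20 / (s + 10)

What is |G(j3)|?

|G(j3)| ≈ 1.916

Substitute s = j3: numerator = 20, denominator = 10 + j3.
|G(j3)| = |20| / |10 + j3| = 20 / 10.440 ≈ 1.916.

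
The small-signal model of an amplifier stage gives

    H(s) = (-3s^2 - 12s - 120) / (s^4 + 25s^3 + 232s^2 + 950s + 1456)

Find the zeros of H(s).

s = -2 ± 6j

Set the numerator to zero: -3s^2 - 12s - 120 = 0, i.e. -3·(s^2 + 4s + 40) = 0.
Factoring: (s^2 + 4s + 40) = 0.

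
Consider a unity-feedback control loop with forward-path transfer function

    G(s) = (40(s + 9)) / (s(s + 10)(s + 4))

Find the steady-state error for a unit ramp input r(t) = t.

e_ss = 0.1111

G(s) has one pole at the origin.
This is a Type 1 system. Kv = lim_{s→0} s·G(s) = 360/40 = 9.
e_ss = 1/Kv = 1/(9) = 1/9 ≈ 0.1111.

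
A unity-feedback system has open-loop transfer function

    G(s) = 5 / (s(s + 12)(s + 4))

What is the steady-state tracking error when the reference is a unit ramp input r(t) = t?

e_ss = 9.600

G(s) has one pole at the origin.
This is a Type 1 system. Kv = lim_{s→0} s·G(s) = 5/48.
e_ss = 1/Kv = 1/(5/48) = 48/5 ≈ 9.600.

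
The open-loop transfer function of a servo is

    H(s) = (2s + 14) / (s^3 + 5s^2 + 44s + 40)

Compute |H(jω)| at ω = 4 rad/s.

Substitute s = j4: numerator = 14 + j8, denominator = -40 + j112.
|H(j4)| = |14 + j8| / |-40 + j112| = 16.125 / 118.93 ≈ 0.1356.

|H(j4)| ≈ 0.1356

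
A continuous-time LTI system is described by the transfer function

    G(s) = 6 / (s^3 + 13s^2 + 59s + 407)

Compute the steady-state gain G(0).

G(0) = 6/407 ≈ 0.01474

Set s = 0: G(0) = (6) / (407) = 6/407.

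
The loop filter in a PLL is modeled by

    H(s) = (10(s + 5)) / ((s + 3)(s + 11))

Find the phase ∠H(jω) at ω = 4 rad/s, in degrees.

∠H(j4) ≈ -34.45°

At s = j4: numerator = 50 + j40, denominator = 17 + j56.
∠H = ∠num − ∠den = 38.660° − (73.113°) = -34.45°.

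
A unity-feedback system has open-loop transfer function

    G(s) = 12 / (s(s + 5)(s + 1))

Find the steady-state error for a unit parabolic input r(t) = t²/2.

e_ss = ∞

G(s) has one pole at the origin.
This is a Type 1 system; Ka = lim_{s→0} s^2·G(s) = 0, so the steady-state error for a parabola input is infinite.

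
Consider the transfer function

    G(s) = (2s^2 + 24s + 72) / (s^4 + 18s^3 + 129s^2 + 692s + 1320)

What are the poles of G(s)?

The poles are the roots of the denominator s^4 + 18s^3 + 129s^2 + 692s + 1320 = 0.
Trying s = -11: the polynomial evaluates to 0, so (s + 11) is a factor.
Dividing out leaves s^3 + 7s^2 + 52s + 120 = 0.
This factors further as (s^2 + 4s + 40)(s + 3) = 0.

s = -2 + 6j, -2 - 6j, -11, -3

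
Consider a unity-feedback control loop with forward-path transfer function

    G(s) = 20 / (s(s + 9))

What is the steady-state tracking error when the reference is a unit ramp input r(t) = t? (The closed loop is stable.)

e_ss = 0.4500

G(s) has one pole at the origin.
This is a Type 1 system. Kv = lim_{s→0} s·G(s) = 20/9.
e_ss = 1/Kv = 1/(20/9) = 9/20 ≈ 0.4500.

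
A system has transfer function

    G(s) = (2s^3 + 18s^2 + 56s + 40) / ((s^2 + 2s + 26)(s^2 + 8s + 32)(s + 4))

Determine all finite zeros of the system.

Set the numerator to zero: 2s^3 + 18s^2 + 56s + 40 = 0, i.e. 2·(s^3 + 9s^2 + 28s + 20) = 0.
Factoring: (s^2 + 8s + 20)(s + 1) = 0.

s = -4 ± 2j, -1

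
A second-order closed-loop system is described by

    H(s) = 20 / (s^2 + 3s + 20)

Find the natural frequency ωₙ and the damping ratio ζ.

ωₙ ≈ 4.472 rad/s, ζ ≈ 0.3354

Compare the denominator to the standard form s^2 + 2ζωₙs + ωₙ².
ωₙ² = 20, so ωₙ = √20 ≈ 4.472 rad/s.
2ζωₙ = 3, so ζ = 3/(2·√20) ≈ 0.3354.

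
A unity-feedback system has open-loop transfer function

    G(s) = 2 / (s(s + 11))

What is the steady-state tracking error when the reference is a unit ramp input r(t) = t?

G(s) has one pole at the origin.
This is a Type 1 system. Kv = lim_{s→0} s·G(s) = 2/11.
e_ss = 1/Kv = 1/(2/11) = 11/2 ≈ 5.500.

e_ss = 5.500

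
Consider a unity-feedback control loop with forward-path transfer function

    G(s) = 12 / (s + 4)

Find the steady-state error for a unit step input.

e_ss = 0.2500

G(s) has no poles at the origin.
This is a Type 0 system. Kp = lim_{s→0} G(s) = 12/4 = 3.
e_ss = 1/(1 + Kp) = 1/(1 + 3) = 1/4 ≈ 0.2500.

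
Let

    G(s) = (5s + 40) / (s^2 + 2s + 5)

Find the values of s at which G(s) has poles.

s = -1 ± 2j

The poles are the roots of the denominator s^2 + 2s + 5 = 0.
Using the quadratic formula: s = (-2 ± √(-16))/2 = -1 ± 2j.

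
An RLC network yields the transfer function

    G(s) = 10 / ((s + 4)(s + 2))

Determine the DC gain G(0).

At s = 0 each factor (s + a) contributes a and each (s^2 + bs + c) contributes c.
G(0) = 10·1 / ((4) · (2)) = 10/8 = 5/4.

G(0) = 5/4 ≈ 1.250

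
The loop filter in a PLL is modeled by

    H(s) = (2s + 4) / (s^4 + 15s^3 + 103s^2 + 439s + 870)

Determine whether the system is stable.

The denominator s^4 + 15s^3 + 103s^2 + 439s + 870 factors as (s^2 + 4s + 29)(s + 5)(s + 6), giving poles at s = -2 + 5j, -2 - 5j, -5, -6.
Since all poles lie strictly in the left half-plane, the system is stable.

stable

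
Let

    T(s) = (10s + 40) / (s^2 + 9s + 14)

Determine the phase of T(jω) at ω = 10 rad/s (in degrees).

∠T(j10) ≈ -65.50°

At s = j10: numerator = 40 + j100, denominator = -86 + j90.
∠T = ∠num − ∠den = 68.199° − (133.70°) = -65.50°.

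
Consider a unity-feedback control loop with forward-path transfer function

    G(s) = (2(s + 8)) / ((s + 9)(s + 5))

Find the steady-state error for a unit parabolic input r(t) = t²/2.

e_ss = ∞

G(s) has no poles at the origin.
This is a Type 0 system; Ka = lim_{s→0} s^2·G(s) = 0, so the steady-state error for a parabola input is infinite.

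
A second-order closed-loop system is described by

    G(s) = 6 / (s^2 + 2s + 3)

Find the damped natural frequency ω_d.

ω_d ≈ 1.414 rad/s

Comparing s^2 + 2s + 3 to s^2 + 2ζωₙs + ωₙ²: ωₙ = √3 ≈ 1.732 rad/s and ζ = 2/(2·√3) ≈ 0.5774.
ζωₙ = 2/2 = 1, so ω_d = ωₙ√(1−ζ²) = √(ωₙ² − (ζωₙ)²) = √(3 − 1²) = √2 ≈ 1.414 rad/s.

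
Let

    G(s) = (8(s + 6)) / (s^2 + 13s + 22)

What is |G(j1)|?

Substitute s = j1: numerator = 48 + j8, denominator = 21 + j13.
|G(j1)| = |48 + j8| / |21 + j13| = 48.662 / 24.698 ≈ 1.970.

|G(j1)| ≈ 1.970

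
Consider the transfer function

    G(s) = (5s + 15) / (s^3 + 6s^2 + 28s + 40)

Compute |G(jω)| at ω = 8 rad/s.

Substitute s = j8: numerator = 15 + j40, denominator = -344 - j288.
|G(j8)| = |15 + j40| / |-344 - j288| = 42.720 / 448.64 ≈ 0.09522.

|G(j8)| ≈ 0.09522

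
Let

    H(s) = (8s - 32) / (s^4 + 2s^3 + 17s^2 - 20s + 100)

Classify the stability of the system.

unstable

The denominator s^4 + 2s^3 + 17s^2 - 20s + 100 factors as (s^2 + 4s + 20)(s^2 - 2s + 5), giving poles at s = -2 ± 4j, 1 ± 2j.
Since the pole(s) at s = 1 ± 2j lie in the right half-plane, the system is unstable.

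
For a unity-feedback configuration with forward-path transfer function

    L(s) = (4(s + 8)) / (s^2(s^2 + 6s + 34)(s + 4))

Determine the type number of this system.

The denominator has 2 factors of s at the origin (free integrators), so this is a Type 2 system.

Type 2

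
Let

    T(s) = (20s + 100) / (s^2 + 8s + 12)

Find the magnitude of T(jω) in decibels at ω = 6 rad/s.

Substitute s = j6: numerator = 100 + j120, denominator = -24 + j48.
|T(j6)| = |100 + j120| / |-24 + j48| = 156.20 / 53.666 ≈ 2.911.
In decibels: 20·log₁₀(2.911) ≈ 9.28 dB.

|T(j6)|_dB ≈ 9.28 dB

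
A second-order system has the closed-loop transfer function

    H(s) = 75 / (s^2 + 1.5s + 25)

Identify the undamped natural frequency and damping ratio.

Compare the denominator to the standard form s^2 + 2ζωₙs + ωₙ².
ωₙ² = 25, so ωₙ = 5 rad/s.
2ζωₙ = 1.5, so ζ = 1.5/(2·5) = 0.15.

ωₙ = 5 rad/s, ζ = 0.15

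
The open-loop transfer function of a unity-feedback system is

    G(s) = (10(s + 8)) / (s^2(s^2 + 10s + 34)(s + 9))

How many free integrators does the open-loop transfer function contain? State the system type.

Type 2

The denominator has 2 factors of s at the origin (free integrators), so this is a Type 2 system.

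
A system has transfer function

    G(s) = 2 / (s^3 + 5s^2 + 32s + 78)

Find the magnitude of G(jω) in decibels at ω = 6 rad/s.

Substitute s = j6: numerator = 2, denominator = -102 - j24.
|G(j6)| = |2| / |-102 - j24| = 2 / 104.79 ≈ 0.01909.
In decibels: 20·log₁₀(0.01909) ≈ -34.4 dB.

|G(j6)|_dB ≈ -34.4 dB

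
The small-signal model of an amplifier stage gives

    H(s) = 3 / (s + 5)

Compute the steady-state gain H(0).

H(0) = 3/5 ≈ 0.6000

At s = 0 each factor (s + a) contributes a and each (s^2 + bs + c) contributes c.
H(0) = 3·1 / ((5)) = 3/5 = 3/5.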